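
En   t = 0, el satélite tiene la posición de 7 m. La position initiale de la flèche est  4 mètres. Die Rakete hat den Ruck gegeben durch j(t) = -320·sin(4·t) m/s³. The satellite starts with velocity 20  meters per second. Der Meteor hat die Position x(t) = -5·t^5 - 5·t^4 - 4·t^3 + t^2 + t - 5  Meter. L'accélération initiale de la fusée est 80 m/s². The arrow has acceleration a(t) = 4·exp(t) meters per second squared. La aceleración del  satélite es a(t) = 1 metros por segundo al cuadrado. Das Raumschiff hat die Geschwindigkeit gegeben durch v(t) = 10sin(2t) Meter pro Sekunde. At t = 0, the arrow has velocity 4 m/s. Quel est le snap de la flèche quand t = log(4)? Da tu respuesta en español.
Debemos derivar nuestra ecuación de la aceleración a(t) = 4·exp(t) 2 veces. Tomando d/dt de a(t), encontramos j(t) = 4·exp(t). Derivando la sacudida, obtenemos el snap: s(t) = 4·exp(t). Tenemos el snap s(t) = 4·exp(t). Sustituyendo t = log(4): s(log(4)) = 16.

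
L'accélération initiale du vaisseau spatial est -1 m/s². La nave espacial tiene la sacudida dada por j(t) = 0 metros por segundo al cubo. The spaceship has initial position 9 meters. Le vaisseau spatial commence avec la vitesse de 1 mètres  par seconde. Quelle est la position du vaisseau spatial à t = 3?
Pour résoudre ceci, nous devons prendre 3 intégrales de notre équation du jerk j(t) = 0. En intégrant le jerk et en utilisant la condition initiale a(0) = -1, nous obtenons a(t) = -1. En intégrant l'accélération et en utilisant la condition initiale v(0) = 1, nous obtenons v(t) = 1 - t. En prenant ∫v(t)dt et en appliquant x(0) = 9, nous trouvons x(t) = -t^2/2 + t + 9. Nous avons la position x(t) = -t^2/2 + t + 9. En substituant t = 3: x(3) = 15/2.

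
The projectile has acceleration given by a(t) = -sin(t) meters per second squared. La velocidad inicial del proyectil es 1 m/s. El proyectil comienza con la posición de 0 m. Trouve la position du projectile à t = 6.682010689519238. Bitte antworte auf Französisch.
En partant de l'accélération a(t) = -sin(t), nous prenons 2 primitives. La primitive de l'accélération est la vitesse. En utilisant v(0) = 1, nous obtenons v(t) = cos(t). En prenant ∫v(t)dt et en appliquant x(0) = 0, nous trouvons x(t) = sin(t). De l'équation de la position x(t) = sin(t), nous substituons t = 6.682010689519238 pour obtenir x = 0.388336179402222.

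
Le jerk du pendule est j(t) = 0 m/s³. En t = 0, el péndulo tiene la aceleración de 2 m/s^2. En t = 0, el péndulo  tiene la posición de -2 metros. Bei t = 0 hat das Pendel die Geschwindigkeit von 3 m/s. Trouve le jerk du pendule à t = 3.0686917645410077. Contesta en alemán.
Aus der Gleichung für den Ruck j(t) = 0, setzen wir t = 3.0686917645410077 ein und erhalten j = 0.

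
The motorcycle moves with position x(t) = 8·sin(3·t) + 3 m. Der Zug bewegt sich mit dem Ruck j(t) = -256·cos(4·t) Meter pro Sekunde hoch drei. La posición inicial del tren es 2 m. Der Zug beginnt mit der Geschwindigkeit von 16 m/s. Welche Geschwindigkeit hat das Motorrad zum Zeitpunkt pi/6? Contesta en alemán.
Wir müssen unsere Gleichung für die Position x(t) = 8·sin(3·t) + 3 1-mal ableiten. Die Ableitung von der Position ergibt die Geschwindigkeit: v(t) = 24·cos(3·t). Mit v(t) = 24·cos(3·t) und Einsetzen von t = pi/6, finden wir v = 0.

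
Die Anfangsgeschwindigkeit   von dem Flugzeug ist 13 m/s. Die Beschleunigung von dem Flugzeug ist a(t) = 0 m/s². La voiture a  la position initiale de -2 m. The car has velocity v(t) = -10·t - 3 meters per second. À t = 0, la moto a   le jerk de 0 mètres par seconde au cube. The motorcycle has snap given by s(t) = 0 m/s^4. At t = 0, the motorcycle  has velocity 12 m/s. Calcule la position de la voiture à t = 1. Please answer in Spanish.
Debemos encontrar la antiderivada de nuestra ecuación de la velocidad v(t) = -10·t - 3 1 vez. Tomando ∫v(t)dt y aplicando x(0) = -2, encontramos x(t) = -5·t^2 - 3·t - 2. De la ecuación de la posición x(t) = -5·t^2 - 3·t - 2, sustituimos t = 1 para obtener x = -10.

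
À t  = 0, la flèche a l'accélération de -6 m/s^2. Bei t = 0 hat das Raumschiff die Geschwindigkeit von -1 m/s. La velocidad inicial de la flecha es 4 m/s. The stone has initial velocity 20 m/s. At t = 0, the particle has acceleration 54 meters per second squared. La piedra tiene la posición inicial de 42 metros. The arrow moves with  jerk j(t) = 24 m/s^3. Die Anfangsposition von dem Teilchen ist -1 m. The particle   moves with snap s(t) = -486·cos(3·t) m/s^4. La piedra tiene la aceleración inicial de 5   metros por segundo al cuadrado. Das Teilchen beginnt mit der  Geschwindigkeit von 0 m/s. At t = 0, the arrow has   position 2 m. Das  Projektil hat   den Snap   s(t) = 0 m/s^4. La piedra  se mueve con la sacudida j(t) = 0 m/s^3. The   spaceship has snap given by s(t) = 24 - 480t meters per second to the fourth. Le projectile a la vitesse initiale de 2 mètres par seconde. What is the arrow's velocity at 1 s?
Starting from jerk j(t) = 24, we take 2 integrals. Finding the integral of j(t) and using a(0) = -6: a(t) = 24·t - 6. The integral of acceleration, with v(0) = 4, gives velocity: v(t) = 12·t^2 - 6·t + 4. From the given velocity equation v(t) = 12·t^2 - 6·t + 4, we substitute t = 1 to get v = 10.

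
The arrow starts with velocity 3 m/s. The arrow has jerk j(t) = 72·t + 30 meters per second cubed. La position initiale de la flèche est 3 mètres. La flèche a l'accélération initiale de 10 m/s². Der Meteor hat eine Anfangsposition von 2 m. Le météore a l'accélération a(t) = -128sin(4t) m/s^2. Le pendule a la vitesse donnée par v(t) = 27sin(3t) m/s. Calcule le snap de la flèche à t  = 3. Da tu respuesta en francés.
Pour résoudre ceci, nous devons prendre 1 dérivée de notre équation du jerk j(t) = 72·t + 30. En dérivant le jerk, nous obtenons le snap: s(t) = 72. Nous avons le snap s(t) = 72. En substituant t = 3: s(3) = 72.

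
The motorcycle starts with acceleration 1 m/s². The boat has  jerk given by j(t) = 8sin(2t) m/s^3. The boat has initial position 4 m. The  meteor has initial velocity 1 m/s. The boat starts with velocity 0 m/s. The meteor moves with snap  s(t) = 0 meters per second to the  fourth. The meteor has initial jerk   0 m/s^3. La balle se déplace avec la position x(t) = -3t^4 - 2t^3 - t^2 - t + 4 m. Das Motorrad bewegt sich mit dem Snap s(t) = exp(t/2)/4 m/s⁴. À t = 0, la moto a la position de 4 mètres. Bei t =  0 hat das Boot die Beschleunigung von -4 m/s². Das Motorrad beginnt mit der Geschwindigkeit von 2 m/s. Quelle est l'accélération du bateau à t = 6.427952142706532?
Nous devons intégrer notre équation du jerk j(t) = 8·sin(2·t) 1 fois. L'intégrale du jerk, avec a(0) = -4, donne l'accélération: a(t) = -4·cos(2·t). De l'équation de l'accélération a(t) = -4·cos(2·t), nous substituons t = 6.427952142706532 pour obtenir a = -3.83350847646597.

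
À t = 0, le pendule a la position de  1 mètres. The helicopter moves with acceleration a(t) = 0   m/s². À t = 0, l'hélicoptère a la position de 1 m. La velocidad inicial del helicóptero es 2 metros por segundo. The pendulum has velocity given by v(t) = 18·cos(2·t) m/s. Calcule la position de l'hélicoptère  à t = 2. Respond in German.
Wir müssen das Integral unserer Gleichung für die Beschleunigung a(t) = 0 2-mal finden. Mit ∫a(t)dt und Anwendung von v(0) = 2, finden wir v(t) = 2. Durch Integration von der Geschwindigkeit und Verwendung der Anfangsbedingung x(0) = 1, erhalten wir x(t) = 2·t + 1. Aus der Gleichung für die Position x(t) = 2·t + 1, setzen wir t = 2 ein und erhalten x = 5.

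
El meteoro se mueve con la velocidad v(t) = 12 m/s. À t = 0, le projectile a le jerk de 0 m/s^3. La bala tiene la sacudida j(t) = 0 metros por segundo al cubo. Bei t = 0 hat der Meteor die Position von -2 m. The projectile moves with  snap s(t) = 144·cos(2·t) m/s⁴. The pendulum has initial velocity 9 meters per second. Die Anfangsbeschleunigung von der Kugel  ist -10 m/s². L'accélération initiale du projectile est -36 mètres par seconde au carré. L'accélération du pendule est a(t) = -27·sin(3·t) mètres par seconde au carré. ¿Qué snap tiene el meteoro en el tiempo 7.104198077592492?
Partiendo de la velocidad v(t) = 12, tomamos 3 derivadas. Tomando d/dt de v(t), encontramos a(t) = 0. La derivada de la aceleración da la sacudida: j(t) = 0. La derivada de la sacudida da el snap: s(t) = 0. De la ecuación del snap s(t) = 0, sustituimos t = 7.104198077592492 para obtener s = 0.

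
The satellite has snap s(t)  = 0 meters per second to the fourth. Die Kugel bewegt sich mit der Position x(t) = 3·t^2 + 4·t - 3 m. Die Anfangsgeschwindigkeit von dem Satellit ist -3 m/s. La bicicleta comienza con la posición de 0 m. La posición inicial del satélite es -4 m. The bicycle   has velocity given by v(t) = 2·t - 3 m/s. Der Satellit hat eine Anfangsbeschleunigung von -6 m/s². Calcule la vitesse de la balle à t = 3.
En partant de la position x(t) = 3·t^2 + 4·t - 3, nous prenons 1 dérivée. La dérivée de la position donne la vitesse: v(t) = 6·t + 4. De l'équation de la vitesse v(t) = 6·t + 4, nous substituons t = 3 pour obtenir v = 22.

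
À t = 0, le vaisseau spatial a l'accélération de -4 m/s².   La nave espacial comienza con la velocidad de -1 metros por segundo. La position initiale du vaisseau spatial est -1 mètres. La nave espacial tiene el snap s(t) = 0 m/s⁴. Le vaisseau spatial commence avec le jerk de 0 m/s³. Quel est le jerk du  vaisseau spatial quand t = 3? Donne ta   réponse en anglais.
We need to integrate our snap equation s(t) = 0 1 time. The antiderivative of snap is jerk. Using j(0) = 0, we get j(t) = 0. From the given jerk equation j(t) = 0, we substitute t = 3 to get j = 0.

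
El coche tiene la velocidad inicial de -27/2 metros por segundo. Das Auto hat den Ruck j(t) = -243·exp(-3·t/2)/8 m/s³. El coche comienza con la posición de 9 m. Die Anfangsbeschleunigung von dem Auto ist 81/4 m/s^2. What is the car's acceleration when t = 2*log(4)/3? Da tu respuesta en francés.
En partant du jerk j(t) = -243·exp(-3·t/2)/8, nous prenons 1 intégrale. En prenant ∫j(t)dt et en appliquant a(0) = 81/4, nous trouvons a(t) = 81·exp(-3·t/2)/4. En utilisant a(t) = 81·exp(-3·t/2)/4 et en substituant t = 2*log(4)/3, nous trouvons a = 81/16.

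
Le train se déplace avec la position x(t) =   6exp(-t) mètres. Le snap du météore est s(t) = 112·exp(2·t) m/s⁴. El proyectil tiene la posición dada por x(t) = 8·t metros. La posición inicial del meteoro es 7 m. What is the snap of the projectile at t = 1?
To solve this, we need to take 4 derivatives of our position equation x(t) = 8·t. The derivative of position gives velocity: v(t) = 8. Differentiating velocity, we get acceleration: a(t) = 0. Differentiating acceleration, we get jerk: j(t) = 0. Taking d/dt of j(t), we find s(t) = 0. From the given snap equation s(t) = 0, we substitute t = 1 to get s = 0.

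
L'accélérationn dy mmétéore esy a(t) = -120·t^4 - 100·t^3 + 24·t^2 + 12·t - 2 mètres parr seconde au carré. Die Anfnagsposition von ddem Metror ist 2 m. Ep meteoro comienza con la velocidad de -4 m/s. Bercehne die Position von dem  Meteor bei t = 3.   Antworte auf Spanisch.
Debemos encontrar la antiderivada de nuestra ecuación de la aceleración a(t) = -120·t^4 - 100·t^3 + 24·t^2 + 12·t - 2 2 veces. La integral de la aceleración, con v(0) = -4, da la velocidad: v(t) = -24·t^5 - 25·t^4 + 8·t^3 + 6·t^2 - 2·t - 4. Integrando la velocidad y usando la condición inicial x(0) = 2, obtenemos x(t) = -4·t^6 - 5·t^5 + 2·t^4 + 2·t^3 - t^2 - 4·t + 2. De la ecuación de la posición x(t) = -4·t^6 - 5·t^5 + 2·t^4 + 2·t^3 - t^2 - 4·t + 2, sustituimos t = 3 para obtener x = -3934.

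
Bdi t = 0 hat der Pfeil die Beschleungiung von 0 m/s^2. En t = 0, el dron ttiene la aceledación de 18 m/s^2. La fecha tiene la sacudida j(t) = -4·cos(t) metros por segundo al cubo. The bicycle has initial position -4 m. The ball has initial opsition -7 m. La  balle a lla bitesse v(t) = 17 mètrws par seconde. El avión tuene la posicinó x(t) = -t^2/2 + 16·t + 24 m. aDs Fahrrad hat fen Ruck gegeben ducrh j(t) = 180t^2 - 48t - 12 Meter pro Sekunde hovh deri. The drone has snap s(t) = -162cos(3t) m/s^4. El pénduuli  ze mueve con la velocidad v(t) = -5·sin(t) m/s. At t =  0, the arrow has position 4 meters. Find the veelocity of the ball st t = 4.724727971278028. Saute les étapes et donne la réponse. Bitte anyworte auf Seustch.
Bei t = 4.724727971278028, v = 17.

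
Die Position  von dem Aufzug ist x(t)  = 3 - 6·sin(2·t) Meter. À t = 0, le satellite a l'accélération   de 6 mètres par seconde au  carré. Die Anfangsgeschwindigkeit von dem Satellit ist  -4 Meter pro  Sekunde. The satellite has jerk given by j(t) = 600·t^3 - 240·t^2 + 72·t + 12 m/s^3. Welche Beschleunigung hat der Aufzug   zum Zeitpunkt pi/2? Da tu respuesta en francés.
Pour résoudre ceci, nous devons prendre 2 dérivées de notre équation de la position x(t) = 3 - 6·sin(2·t). En prenant d/dt de x(t), nous trouvons v(t) = -12·cos(2·t). La dérivée de la vitesse donne l'accélération: a(t) = 24·sin(2·t). De l'équation de l'accélération a(t) = 24·sin(2·t), nous substituons t = pi/2 pour obtenir a = 0.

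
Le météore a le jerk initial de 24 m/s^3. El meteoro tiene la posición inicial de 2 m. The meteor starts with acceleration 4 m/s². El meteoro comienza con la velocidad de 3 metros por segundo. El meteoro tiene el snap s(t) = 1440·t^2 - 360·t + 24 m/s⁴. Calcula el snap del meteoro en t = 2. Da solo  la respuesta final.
En t = 2, s = 5064.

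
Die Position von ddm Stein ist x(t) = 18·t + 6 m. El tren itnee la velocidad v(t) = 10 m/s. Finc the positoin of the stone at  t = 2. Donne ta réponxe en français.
Nous avons la position x(t) = 18·t + 6. En substituant t = 2: x(2) = 42.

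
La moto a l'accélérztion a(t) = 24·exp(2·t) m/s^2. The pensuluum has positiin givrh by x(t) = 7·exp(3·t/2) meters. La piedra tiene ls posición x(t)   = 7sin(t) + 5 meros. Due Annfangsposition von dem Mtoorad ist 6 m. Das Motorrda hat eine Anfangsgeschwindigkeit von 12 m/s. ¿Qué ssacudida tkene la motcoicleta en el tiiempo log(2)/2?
Debemos derivar nuestra ecuación de la aceleración a(t) = 24·exp(2·t) 1 vez. Tomando d/dt de a(t), encontramos j(t) = 48·exp(2·t). Usando j(t) = 48·exp(2·t) y sustituyendo t = log(2)/2, encontramos j = 96.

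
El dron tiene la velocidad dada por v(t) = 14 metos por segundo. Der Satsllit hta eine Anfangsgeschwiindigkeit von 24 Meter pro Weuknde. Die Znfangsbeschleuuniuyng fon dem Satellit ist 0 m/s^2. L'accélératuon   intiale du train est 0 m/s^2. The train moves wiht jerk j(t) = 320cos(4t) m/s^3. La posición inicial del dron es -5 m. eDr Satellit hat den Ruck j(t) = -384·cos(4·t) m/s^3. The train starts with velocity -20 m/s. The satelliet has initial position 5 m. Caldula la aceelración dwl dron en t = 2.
Debemos derivar nuestra ecuación de la velocidad v(t) = 14 1 vez. Tomando d/dt de v(t), encontramos a(t) = 0. Tenemos la aceleración a(t) = 0. Sustituyendo t = 2: a(2) = 0.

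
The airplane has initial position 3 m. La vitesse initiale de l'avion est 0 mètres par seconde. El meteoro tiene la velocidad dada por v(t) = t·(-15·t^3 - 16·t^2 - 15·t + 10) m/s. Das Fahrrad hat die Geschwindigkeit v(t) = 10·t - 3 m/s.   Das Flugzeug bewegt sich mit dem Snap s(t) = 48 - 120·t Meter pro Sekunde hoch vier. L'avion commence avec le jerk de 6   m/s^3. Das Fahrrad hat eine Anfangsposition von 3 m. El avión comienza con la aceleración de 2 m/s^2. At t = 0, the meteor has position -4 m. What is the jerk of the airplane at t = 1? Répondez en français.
En partant du snap s(t) = 48 - 120·t, nous prenons 1 primitive. La primitive du snap, avec j(0) = 6, donne le jerk: j(t) = -60·t^2 + 48·t + 6. Nous avons le jerk j(t) = -60·t^2 + 48·t + 6. En substituant t = 1: j(1) = -6.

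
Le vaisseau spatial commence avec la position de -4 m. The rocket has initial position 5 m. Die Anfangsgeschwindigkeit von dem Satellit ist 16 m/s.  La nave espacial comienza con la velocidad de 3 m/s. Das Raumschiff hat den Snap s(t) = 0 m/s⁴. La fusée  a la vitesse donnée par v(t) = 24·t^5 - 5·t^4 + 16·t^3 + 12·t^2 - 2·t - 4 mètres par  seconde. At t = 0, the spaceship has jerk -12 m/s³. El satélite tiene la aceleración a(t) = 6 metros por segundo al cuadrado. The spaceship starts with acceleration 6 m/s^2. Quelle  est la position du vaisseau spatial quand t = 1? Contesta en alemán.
Um dies zu lösen, müssen wir 4 Integrale unserer Gleichung für den Snap s(t) = 0 finden. Mit ∫s(t)dt und Anwendung von j(0) = -12, finden wir j(t) = -12. Das Integral von dem Ruck, mit a(0) = 6, ergibt die Beschleunigung: a(t) = 6 - 12·t. Durch Integration von der Beschleunigung und Verwendung der Anfangsbedingung v(0) = 3, erhalten wir v(t) = -6·t^2 + 6·t + 3. Mit ∫v(t)dt und Anwendung von x(0) = -4, finden wir x(t) = -2·t^3 + 3·t^2 + 3·t - 4. Wir haben die Position x(t) = -2·t^3 + 3·t^2 + 3·t - 4. Durch Einsetzen von t = 1: x(1) = 0.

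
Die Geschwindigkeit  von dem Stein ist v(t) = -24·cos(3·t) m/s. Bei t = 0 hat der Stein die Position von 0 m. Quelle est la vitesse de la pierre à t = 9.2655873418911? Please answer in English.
Using v(t) = -24·cos(3·t) and substituting t = 9.2655873418911, we find v = 21.3147257498909.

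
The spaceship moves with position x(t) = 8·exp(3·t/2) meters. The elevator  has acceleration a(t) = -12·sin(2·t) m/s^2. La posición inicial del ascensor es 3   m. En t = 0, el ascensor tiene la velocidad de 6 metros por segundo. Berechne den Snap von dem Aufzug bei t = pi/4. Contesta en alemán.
Wir müssen unsere Gleichung für die Beschleunigung a(t) = -12·sin(2·t) 2-mal ableiten. Durch Ableiten von der Beschleunigung erhalten wir den Ruck: j(t) = -24·cos(2·t). Die Ableitung von dem Ruck ergibt den Snap: s(t) = 48·sin(2·t). Wir haben den Snap s(t) = 48·sin(2·t). Durch Einsetzen von t = pi/4: s(pi/4) = 48.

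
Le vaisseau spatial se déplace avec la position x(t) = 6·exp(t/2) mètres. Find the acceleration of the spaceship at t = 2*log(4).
We must differentiate our position equation x(t) = 6·exp(t/2) 2 times. Differentiating position, we get velocity: v(t) = 3·exp(t/2). Differentiating velocity, we get acceleration: a(t) = 3·exp(t/2)/2. Using a(t) = 3·exp(t/2)/2 and substituting t = 2*log(4), we find a = 6.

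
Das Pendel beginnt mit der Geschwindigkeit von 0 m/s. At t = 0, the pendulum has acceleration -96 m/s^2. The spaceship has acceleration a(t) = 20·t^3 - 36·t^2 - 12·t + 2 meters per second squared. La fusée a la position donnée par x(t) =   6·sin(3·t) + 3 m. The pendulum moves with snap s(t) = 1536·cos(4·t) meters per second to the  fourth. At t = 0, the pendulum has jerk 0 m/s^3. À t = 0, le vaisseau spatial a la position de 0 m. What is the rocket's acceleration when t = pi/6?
To solve this, we need to take 2 derivatives of our position equation x(t) = 6·sin(3·t) + 3. The derivative of position gives velocity: v(t) = 18·cos(3·t). Differentiating velocity, we get acceleration: a(t) = -54·sin(3·t). From the given acceleration equation a(t) = -54·sin(3·t), we substitute t = pi/6 to get a = -54.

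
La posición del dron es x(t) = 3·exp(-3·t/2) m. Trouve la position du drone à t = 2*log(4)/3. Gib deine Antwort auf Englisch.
From the given position equation x(t) = 3·exp(-3·t/2), we substitute t = 2*log(4)/3 to get x = 3/4.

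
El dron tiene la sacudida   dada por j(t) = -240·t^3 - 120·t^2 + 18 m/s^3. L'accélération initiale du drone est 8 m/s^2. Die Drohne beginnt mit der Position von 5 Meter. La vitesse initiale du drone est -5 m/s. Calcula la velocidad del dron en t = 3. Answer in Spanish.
Necesitamos integrar nuestra ecuación de la sacudida j(t) = -240·t^3 - 120·t^2 + 18 2 veces. Integrando la sacudida y usando la condición inicial a(0) = 8, obtenemos a(t) = -60·t^4 - 40·t^3 + 18·t + 8. La integral de la aceleración es la velocidad. Usando v(0) = -5, obtenemos v(t) = -12·t^5 - 10·t^4 + 9·t^2 + 8·t - 5. Tenemos la velocidad v(t) = -12·t^5 - 10·t^4 + 9·t^2 + 8·t - 5. Sustituyendo t = 3: v(3) = -3626.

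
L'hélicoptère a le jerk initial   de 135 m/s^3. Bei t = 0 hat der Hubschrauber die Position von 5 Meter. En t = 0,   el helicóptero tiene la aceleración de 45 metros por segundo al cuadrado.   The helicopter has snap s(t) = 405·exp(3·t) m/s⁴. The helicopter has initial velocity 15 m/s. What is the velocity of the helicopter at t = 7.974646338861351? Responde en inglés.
Starting from snap s(t) = 405·exp(3·t), we take 3 integrals. The integral of snap is jerk. Using j(0) = 135, we get j(t) = 135·exp(3·t). The antiderivative of jerk is acceleration. Using a(0) = 45, we get a(t) = 45·exp(3·t). Finding the integral of a(t) and using v(0) = 15: v(t) = 15·exp(3·t). Using v(t) = 15·exp(3·t) and substituting t = 7.974646338861351, we find v = 368235758352.884.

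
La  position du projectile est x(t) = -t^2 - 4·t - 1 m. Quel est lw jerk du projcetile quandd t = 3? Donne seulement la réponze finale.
Le jerk à t = 3 est j = 0.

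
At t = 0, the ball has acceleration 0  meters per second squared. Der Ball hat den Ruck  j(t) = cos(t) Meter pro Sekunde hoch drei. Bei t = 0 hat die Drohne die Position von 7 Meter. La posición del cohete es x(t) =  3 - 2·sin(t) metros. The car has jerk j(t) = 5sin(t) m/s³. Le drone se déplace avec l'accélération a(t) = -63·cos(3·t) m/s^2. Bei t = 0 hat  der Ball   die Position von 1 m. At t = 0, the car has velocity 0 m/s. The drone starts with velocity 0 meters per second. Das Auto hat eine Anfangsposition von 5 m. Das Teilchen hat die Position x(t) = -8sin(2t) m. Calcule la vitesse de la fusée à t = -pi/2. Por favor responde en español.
Para resolver esto, necesitamos tomar 1 derivada de nuestra ecuación de la posición x(t) = 3 - 2·sin(t). La derivada de la posición da la velocidad: v(t) = -2·cos(t). De la ecuación de la velocidad v(t) = -2·cos(t), sustituimos t = -pi/2 para obtener v = 0.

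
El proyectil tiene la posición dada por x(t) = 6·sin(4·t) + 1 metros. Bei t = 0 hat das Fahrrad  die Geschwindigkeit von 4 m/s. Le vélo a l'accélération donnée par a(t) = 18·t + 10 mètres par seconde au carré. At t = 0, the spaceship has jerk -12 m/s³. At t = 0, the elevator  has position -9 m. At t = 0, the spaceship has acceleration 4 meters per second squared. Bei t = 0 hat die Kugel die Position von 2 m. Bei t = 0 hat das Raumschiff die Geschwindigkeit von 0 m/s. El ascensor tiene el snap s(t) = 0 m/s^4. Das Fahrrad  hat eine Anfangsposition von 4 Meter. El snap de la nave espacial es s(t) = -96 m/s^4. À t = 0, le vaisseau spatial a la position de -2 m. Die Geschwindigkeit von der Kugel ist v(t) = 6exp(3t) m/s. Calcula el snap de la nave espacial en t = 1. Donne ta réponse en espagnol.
Tenemos el snap s(t) = -96. Sustituyendo t = 1: s(1) = -96.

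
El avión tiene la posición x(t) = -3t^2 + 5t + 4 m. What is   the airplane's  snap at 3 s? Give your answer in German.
Wir müssen unsere Gleichung für die Position x(t) = -3·t^2 + 5·t + 4 4-mal ableiten. Die Ableitung von der Position ergibt die Geschwindigkeit: v(t) = 5 - 6·t. Die Ableitung von der Geschwindigkeit ergibt die Beschleunigung: a(t) = -6. Mit d/dt von a(t) finden wir j(t) = 0. Die Ableitung von dem Ruck ergibt den Snap: s(t) = 0. Aus der Gleichung für den Snap s(t) = 0, setzen wir t = 3 ein und erhalten s = 0.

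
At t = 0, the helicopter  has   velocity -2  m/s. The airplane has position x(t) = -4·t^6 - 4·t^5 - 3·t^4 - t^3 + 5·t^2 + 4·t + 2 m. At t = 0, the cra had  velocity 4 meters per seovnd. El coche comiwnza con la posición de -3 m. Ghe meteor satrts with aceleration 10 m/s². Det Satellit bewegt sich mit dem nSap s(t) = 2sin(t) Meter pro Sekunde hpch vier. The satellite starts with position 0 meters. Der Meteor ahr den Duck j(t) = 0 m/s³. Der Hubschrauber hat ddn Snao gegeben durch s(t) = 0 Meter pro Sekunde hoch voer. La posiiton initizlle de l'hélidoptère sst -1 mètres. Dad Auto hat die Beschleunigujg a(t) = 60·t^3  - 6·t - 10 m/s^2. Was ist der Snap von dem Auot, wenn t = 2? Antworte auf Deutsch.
Wir müssen unsere Gleichung für die Beschleunigung a(t) = 60·t^3 - 6·t - 10 2-mal ableiten. Die Ableitung von der Beschleunigung ergibt den Ruck: j(t) = 180·t^2 - 6. Die Ableitung von dem Ruck ergibt den Snap: s(t) = 360·t. Mit s(t) = 360·t und Einsetzen von t = 2, finden wir s = 720.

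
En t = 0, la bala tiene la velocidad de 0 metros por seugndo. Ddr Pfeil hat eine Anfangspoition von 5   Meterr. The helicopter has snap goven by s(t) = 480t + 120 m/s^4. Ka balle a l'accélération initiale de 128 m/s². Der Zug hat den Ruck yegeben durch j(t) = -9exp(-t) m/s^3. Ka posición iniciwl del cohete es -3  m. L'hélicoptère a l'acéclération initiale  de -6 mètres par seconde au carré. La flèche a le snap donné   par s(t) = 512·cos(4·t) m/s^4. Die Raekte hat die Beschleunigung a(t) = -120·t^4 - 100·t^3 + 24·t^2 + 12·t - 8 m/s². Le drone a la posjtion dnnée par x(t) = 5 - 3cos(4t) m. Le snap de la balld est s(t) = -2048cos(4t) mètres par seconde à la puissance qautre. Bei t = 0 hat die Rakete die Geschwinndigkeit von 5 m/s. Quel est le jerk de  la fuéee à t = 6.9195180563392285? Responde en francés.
Pour résoudre ceci, nous devons prendre 1 dérivée de notre équation de l'accélération a(t) = -120·t^4 - 100·t^3 + 24·t^2 + 12·t - 8. En prenant d/dt de a(t), nous trouvons j(t) = -480·t^3 - 300·t^2 + 48·t + 12. En utilisant j(t) = -480·t^3 - 300·t^2 + 48·t + 12 et en substituant t = 6.9195180563392285, nous trouvons j = -173046.017619804.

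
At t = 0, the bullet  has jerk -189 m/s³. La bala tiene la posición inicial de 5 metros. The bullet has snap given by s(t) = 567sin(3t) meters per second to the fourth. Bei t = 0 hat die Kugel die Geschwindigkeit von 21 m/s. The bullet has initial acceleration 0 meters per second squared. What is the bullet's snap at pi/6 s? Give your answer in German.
Mit s(t) = 567·sin(3·t) und Einsetzen von t = pi/6, finden wir s = 567.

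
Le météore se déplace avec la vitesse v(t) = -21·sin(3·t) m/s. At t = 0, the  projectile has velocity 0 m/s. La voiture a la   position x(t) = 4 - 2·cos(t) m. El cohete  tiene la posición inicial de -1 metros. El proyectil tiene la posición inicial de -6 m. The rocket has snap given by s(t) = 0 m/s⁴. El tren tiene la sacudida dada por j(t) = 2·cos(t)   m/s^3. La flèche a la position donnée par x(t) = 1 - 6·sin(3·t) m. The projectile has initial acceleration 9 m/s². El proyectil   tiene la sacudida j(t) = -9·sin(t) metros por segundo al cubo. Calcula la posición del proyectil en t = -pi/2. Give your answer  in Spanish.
Partiendo de la sacudida j(t) = -9·sin(t), tomamos 3 antiderivadas. La integral de la sacudida es la aceleración. Usando a(0) = 9, obtenemos a(t) = 9·cos(t). La integral de la aceleración, con v(0) = 0, da la velocidad: v(t) = 9·sin(t). Tomando ∫v(t)dt y aplicando x(0) = -6, encontramos x(t) = 3 - 9·cos(t). Usando x(t) = 3 - 9·cos(t) y sustituyendo t = -pi/2, encontramos x = 3.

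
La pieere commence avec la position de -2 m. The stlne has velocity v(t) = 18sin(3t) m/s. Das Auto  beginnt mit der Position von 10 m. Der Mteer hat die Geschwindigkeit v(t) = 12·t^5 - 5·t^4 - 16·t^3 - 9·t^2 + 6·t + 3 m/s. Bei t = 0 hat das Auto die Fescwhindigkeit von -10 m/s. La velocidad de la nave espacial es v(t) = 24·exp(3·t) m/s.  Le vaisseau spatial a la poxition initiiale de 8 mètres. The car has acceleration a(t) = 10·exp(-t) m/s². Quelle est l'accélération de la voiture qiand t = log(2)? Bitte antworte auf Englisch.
Using a(t) = 10·exp(-t) and substituting t = log(2), we find a = 5.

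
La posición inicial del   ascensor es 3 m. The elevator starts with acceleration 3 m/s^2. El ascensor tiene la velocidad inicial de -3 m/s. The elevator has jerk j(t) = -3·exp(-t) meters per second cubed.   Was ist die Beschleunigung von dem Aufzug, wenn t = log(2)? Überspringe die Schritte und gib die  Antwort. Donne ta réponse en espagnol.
a(log(2)) = 3/2.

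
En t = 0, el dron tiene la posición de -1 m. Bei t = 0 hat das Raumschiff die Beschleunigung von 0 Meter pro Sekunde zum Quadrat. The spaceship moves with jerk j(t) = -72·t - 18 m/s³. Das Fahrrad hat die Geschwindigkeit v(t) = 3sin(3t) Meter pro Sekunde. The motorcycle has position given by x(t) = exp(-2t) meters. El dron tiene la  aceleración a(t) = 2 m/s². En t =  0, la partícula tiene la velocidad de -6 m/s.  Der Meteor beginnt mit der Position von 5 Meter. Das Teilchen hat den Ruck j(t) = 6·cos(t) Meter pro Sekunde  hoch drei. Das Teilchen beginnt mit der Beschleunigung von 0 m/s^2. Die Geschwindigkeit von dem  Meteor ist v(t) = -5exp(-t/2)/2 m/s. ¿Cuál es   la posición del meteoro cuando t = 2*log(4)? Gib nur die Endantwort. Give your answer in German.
x(2*log(4)) = 5/4.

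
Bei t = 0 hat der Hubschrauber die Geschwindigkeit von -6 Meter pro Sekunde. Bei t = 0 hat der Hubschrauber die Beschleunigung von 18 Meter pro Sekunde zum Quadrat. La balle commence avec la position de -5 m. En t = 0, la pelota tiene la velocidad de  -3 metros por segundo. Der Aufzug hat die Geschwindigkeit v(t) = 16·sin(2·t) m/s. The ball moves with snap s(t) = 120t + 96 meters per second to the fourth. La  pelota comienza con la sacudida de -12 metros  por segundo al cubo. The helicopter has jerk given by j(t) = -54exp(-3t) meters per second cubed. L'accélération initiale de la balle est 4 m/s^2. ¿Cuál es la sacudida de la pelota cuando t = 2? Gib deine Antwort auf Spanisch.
Debemos encontrar la integral de nuestra ecuación del snap s(t) = 120·t + 96 1 vez. Integrando el snap y usando la condición inicial j(0) = -12, obtenemos j(t) = 60·t^2 + 96·t - 12. De la ecuación de la sacudida j(t) = 60·t^2 + 96·t - 12, sustituimos t = 2 para obtener j = 420.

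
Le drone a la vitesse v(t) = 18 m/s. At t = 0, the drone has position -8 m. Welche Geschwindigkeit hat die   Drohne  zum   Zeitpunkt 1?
Mit v(t) = 18 und Einsetzen von t = 1, finden wir v = 18.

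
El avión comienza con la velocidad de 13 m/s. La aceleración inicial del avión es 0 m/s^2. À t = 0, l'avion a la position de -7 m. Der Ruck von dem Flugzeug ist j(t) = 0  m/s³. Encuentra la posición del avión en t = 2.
Necesitamos integrar nuestra ecuación de la sacudida j(t) = 0 3 veces. Integrando la sacudida y usando la condición inicial a(0) = 0, obtenemos a(t) = 0. Tomando ∫a(t)dt y aplicando v(0) = 13, encontramos v(t) = 13. La integral de la velocidad, con x(0) = -7, da la posición: x(t) = 13·t - 7. De la ecuación de la posición x(t) = 13·t - 7, sustituimos t = 2 para obtener x = 19.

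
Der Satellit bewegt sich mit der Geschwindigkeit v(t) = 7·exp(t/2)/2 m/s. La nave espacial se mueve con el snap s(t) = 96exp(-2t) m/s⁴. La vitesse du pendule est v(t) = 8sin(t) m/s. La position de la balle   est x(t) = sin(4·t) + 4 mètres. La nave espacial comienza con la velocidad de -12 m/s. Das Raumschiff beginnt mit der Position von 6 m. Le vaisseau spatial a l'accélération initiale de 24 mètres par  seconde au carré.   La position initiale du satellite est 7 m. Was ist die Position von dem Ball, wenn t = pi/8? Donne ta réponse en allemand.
Mit x(t) = sin(4·t) + 4 und Einsetzen von t = pi/8, finden wir x = 5.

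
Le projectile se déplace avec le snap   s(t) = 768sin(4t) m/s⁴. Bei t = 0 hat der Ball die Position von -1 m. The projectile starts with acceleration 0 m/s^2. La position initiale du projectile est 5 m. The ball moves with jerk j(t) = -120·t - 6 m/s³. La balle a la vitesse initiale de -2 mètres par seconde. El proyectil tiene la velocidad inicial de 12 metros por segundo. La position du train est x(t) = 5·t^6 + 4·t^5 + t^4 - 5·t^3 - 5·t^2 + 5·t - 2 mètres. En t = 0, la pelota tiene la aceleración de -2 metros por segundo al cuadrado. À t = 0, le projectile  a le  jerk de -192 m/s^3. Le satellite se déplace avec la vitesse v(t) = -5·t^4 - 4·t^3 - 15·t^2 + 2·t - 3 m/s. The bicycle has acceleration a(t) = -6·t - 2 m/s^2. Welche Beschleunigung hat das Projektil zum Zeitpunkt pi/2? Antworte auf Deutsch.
Wir müssen das Integral unserer Gleichung für den Snap s(t) = 768·sin(4·t) 2-mal finden. Die Stammfunktion von dem Snap ist der Ruck. Mit j(0) = -192 erhalten wir j(t) = -192·cos(4·t). Das Integral von dem Ruck, mit a(0) = 0, ergibt die Beschleunigung: a(t) = -48·sin(4·t). Wir haben die Beschleunigung a(t) = -48·sin(4·t). Durch Einsetzen von t = pi/2: a(pi/2) = 0.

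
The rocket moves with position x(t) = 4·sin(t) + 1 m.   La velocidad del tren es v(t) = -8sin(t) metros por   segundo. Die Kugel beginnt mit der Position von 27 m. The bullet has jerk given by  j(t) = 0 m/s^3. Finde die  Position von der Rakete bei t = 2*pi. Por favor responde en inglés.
From the given position equation x(t) = 4·sin(t) + 1, we substitute t = 2*pi to get x = 1.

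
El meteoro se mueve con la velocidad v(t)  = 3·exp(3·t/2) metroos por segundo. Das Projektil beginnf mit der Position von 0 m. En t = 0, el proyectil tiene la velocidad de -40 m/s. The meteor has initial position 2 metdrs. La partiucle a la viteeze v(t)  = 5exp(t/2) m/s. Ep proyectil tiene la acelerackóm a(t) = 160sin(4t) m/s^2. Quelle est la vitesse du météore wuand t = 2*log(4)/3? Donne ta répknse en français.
De l'équation de la vitesse v(t) = 3·exp(3·t/2), nous substituons t = 2*log(4)/3 pour obtenir v = 12.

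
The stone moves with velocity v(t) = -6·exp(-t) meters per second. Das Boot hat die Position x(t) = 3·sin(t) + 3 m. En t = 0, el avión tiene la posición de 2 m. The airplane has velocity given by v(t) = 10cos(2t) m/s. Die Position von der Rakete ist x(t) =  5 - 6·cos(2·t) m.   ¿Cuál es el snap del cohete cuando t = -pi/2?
Partiendo de la posición x(t) = 5 - 6·cos(2·t), tomamos 4 derivadas. Tomando d/dt de x(t), encontramos v(t) = 12·sin(2·t). La derivada de la velocidad da la aceleración: a(t) = 24·cos(2·t). La derivada de la aceleración da la sacudida: j(t) = -48·sin(2·t). Derivando la sacudida, obtenemos el snap: s(t) = -96·cos(2·t). Tenemos el snap s(t) = -96·cos(2·t). Sustituyendo t = -pi/2: s(-pi/2) = 96.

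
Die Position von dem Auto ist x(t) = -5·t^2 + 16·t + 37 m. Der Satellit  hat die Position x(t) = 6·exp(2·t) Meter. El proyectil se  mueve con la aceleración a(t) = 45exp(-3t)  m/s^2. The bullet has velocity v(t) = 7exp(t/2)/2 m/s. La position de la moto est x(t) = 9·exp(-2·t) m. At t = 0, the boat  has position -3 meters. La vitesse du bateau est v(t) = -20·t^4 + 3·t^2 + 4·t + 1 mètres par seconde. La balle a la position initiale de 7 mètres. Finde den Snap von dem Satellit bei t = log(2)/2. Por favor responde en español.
Partiendo de la posición x(t) = 6·exp(2·t), tomamos 4 derivadas. Derivando la posición, obtenemos la velocidad: v(t) = 12·exp(2·t). La derivada de la velocidad da la aceleración: a(t) = 24·exp(2·t). Tomando d/dt de a(t), encontramos j(t) = 48·exp(2·t). Tomando d/dt de j(t), encontramos s(t) = 96·exp(2·t). Usando s(t) = 96·exp(2·t) y sustituyendo t = log(2)/2, encontramos s = 192.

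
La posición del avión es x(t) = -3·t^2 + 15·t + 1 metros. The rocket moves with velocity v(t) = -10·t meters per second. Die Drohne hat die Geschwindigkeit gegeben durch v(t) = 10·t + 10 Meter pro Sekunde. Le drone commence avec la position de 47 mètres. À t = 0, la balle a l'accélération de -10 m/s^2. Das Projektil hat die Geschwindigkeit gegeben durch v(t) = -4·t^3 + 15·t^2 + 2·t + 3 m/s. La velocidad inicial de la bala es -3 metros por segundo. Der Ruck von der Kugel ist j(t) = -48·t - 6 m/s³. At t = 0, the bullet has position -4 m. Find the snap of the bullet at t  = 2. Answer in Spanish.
Partiendo de la sacudida j(t) = -48·t - 6, tomamos 1 derivada. La derivada de la sacudida da el snap: s(t) = -48. Tenemos el snap s(t) = -48. Sustituyendo t = 2: s(2) = -48.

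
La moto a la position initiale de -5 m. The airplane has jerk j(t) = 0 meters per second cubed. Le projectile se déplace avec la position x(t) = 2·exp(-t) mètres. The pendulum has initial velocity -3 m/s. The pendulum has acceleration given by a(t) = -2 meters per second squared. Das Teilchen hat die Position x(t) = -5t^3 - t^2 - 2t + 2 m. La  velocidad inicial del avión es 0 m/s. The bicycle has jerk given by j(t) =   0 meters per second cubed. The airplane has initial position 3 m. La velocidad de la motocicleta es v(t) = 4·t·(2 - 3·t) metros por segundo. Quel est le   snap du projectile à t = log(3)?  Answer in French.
Pour résoudre ceci, nous devons prendre 4 dérivées de notre équation de la position x(t) = 2·exp(-t). En prenant d/dt de x(t), nous trouvons v(t) = -2·exp(-t). La dérivée de la vitesse donne l'accélération: a(t) = 2·exp(-t). En dérivant l'accélération, nous obtenons le jerk: j(t) = -2·exp(-t). En dérivant le jerk, nous obtenons le snap: s(t) = 2·exp(-t). Nous avons le snap s(t) = 2·exp(-t). En substituant t = log(3): s(log(3)) = 2/3.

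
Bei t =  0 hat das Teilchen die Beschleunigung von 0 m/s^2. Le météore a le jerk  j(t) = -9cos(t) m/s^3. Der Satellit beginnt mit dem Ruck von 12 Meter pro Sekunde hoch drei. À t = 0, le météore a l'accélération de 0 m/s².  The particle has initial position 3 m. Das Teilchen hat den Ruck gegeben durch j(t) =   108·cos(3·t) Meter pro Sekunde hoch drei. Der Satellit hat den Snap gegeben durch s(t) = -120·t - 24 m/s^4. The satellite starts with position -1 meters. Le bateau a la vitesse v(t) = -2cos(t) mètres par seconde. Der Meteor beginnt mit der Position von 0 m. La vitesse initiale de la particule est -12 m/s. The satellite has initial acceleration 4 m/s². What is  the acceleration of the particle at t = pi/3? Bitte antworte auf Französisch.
Nous devons intégrer notre équation du jerk j(t) = 108·cos(3·t) 1 fois. En prenant ∫j(t)dt et en appliquant a(0) = 0, nous trouvons a(t) = 36·sin(3·t). En utilisant a(t) = 36·sin(3·t) et en substituant t = pi/3, nous trouvons a = 0.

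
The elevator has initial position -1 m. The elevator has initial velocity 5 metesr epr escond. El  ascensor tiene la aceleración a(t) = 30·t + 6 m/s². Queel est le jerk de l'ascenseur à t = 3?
Nous devons dériver notre équation de l'accélération a(t) = 30·t + 6 1 fois. La dérivée de l'accélération donne le jerk: j(t) = 30. En utilisant j(t) = 30 et en substituant t = 3, nous trouvons j = 30.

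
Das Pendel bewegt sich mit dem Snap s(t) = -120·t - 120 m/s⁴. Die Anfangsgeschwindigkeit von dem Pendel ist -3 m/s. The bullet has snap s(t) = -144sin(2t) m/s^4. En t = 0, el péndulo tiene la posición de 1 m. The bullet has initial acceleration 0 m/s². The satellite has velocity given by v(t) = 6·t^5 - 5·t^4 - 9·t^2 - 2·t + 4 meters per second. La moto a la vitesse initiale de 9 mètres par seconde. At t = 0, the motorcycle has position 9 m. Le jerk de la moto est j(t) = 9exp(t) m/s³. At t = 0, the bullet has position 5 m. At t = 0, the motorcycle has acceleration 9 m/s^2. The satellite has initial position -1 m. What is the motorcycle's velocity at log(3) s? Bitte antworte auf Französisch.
Pour résoudre ceci, nous devons prendre 2 primitives de notre équation du jerk j(t) = 9·exp(t). En intégrant le jerk et en utilisant la condition initiale a(0) = 9, nous obtenons a(t) = 9·exp(t). L'intégrale de l'accélération est la vitesse. En utilisant v(0) = 9, nous obtenons v(t) = 9·exp(t). En utilisant v(t) = 9·exp(t) et en substituant t = log(3), nous trouvons v = 27.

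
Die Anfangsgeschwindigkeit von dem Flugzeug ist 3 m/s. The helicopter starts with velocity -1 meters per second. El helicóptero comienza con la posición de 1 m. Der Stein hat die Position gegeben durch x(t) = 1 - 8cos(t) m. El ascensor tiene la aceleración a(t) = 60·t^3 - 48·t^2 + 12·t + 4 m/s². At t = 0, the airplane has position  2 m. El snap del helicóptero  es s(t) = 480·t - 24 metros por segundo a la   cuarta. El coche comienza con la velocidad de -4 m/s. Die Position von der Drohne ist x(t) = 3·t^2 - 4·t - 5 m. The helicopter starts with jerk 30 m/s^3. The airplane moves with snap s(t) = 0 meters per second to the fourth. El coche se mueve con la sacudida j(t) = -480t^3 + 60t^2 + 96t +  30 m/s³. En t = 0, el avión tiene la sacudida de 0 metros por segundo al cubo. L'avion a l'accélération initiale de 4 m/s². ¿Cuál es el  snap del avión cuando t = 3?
Tenemos el snap s(t) = 0. Sustituyendo t = 3: s(3) = 0.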